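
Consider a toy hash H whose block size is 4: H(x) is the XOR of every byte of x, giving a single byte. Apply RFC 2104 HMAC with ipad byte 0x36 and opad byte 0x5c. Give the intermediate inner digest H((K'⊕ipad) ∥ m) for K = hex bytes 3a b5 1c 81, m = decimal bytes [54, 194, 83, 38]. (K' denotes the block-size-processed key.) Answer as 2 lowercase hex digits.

93

Key hex bytes 3a b5 1c 81 is exactly B = 4 bytes: K' = 3a b5 1c 81.
K' ⊕ ipad = 0c 83 2a b7.
Inner input = 0c 83 2a b7 ∥ 36 c2 53 26.
Inner hash: XOR 0c⊕83⊕2a⊕b7⊕36⊕c2⊕53⊕26 = 93.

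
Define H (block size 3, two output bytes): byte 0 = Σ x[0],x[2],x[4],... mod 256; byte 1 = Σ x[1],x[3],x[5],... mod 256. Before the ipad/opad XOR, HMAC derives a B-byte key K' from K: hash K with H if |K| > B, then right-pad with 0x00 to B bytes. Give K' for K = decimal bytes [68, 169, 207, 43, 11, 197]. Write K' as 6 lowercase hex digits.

1e9900

|K| = 6 > B = 3, so first hash the key.
H(K): even-index sum = 286 mod 256 = 30; odd-index sum = 409 mod 256 = 153 → 1e 99.
Zero-pad H(K) = 1e 99 to 3 bytes: K' = 1e 99 00.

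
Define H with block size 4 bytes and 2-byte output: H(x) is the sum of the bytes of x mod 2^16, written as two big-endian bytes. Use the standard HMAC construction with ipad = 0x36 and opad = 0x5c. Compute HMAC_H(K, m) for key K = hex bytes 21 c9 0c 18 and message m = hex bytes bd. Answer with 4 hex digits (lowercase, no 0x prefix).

01e3

Key hex bytes 21 c9 0c 18 is exactly B = 4 bytes: K' = 21 c9 0c 18.
K' ⊕ ipad = 17 ff 3a 2e.  K' ⊕ opad = 7d 95 50 44.
Inner input = (K'⊕ipad) ∥ m = 17 ff 3a 2e ∥ bd.
Inner hash: sum = 23+255+58+46+189 = 571 → 02 3b.
Outer input = (K'⊕opad) ∥ inner = 7d 95 50 44 ∥ 02 3b.
Outer hash (tag): sum = 125+149+80+68+2+59 = 483 → 01 e3.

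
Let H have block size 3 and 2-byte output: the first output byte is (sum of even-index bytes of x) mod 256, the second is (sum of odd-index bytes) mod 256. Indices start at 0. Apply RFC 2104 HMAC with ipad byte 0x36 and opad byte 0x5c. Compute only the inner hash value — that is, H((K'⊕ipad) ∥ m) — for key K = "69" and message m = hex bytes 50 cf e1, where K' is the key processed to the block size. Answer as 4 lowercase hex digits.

Key "69" = 36 39 is 2 bytes ≤ B = 3; zero-pad to 3 bytes: K' = 36 39 00.
K' ⊕ ipad = 00 0f 36.
Inner input = 00 0f 36 ∥ 50 cf e1.
Inner hash: even-index sum = 261 mod 256 = 5; odd-index sum = 320 mod 256 = 64 → 05 40.

0540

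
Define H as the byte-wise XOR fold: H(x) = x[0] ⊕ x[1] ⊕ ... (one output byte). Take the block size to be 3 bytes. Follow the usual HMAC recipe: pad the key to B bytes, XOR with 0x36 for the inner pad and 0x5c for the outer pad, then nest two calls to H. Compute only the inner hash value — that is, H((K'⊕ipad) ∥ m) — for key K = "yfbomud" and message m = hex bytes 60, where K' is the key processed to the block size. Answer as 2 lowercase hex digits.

38

Key "yfbomud" = 79 66 62 6f 6d 75 64 is 7 bytes > B = 3, so hash it first: H(key) = 6e, then zero-pad to 3 bytes: K' = 6e 00 00.
K' ⊕ ipad = 58 36 36.
Inner input = 58 36 36 ∥ 60.
Inner hash: XOR 58⊕36⊕36⊕60 = 38.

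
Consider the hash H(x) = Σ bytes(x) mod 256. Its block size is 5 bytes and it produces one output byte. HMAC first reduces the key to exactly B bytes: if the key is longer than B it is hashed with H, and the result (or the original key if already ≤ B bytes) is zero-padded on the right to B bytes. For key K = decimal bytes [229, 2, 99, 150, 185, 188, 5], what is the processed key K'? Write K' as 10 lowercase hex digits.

|K| = 7 > B = 5, so first hash the key.
H(K): sum = 229+2+99+150+185+188+5 = 858; mod 256 = 90 → 5a.
Zero-pad H(K) = 5a to 5 bytes: K' = 5a 00 00 00 00.

5a00000000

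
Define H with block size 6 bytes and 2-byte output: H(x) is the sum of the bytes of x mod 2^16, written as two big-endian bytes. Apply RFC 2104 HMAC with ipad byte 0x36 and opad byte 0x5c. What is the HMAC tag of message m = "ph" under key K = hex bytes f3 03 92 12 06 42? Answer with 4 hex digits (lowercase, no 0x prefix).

02e3

Key hex bytes f3 03 92 12 06 42 is exactly B = 6 bytes: K' = f3 03 92 12 06 42.
K' ⊕ ipad = c5 35 a4 24 30 74.  K' ⊕ opad = af 5f ce 4e 5a 1e.
Inner input = (K'⊕ipad) ∥ m = c5 35 a4 24 30 74 ∥ 70 68.
Inner hash: sum = 197+53+164+36+48+116+112+104 = 830 → 03 3e.
Outer input = (K'⊕opad) ∥ inner = af 5f ce 4e 5a 1e ∥ 03 3e.
Outer hash (tag): sum = 175+95+206+78+90+30+3+62 = 739 → 02 e3.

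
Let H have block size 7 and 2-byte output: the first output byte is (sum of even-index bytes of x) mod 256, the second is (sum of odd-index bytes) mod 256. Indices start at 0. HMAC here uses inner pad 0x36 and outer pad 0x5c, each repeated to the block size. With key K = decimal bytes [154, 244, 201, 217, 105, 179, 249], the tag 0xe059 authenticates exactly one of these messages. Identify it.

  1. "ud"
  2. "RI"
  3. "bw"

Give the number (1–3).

Key decimal bytes [154, 244, 201, 217, 105, 179, 249] = 9a f4 c9 d9 69 b3 f9 is exactly B = 7 bytes: K' = 9a f4 c9 d9 69 b3 f9.
K' ⊕ ipad = ac c2 ff ef 5f 85 cf; K' ⊕ opad = c6 a8 95 85 35 ef a5.
m1: inner = H(ac c2 ff ef 5f 85 cf 75 64) = 3d ab; tag = H(c6 a8 95 85 35 ef a5 3d ab) = e059 ← matches
m2: inner = H(ac c2 ff ef 5f 85 cf 52 49) = 22 88; tag = H(c6 a8 95 85 35 ef a5 22 88) = bd3e
m3: inner = H(ac c2 ff ef 5f 85 cf 62 77) = 50 98; tag = H(c6 a8 95 85 35 ef a5 50 98) = cd6c

1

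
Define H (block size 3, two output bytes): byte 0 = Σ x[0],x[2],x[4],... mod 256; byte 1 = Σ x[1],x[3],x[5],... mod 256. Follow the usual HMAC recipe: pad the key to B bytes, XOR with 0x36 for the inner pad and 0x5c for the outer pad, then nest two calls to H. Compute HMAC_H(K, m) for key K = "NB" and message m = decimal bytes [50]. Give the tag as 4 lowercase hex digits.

14cc

Key "NB" = 4e 42 is 2 bytes ≤ B = 3; zero-pad to 3 bytes: K' = 4e 42 00.
K' ⊕ ipad = 78 74 36.  K' ⊕ opad = 12 1e 5c.
Inner input = (K'⊕ipad) ∥ m = 78 74 36 ∥ 32.
Inner hash: even-index sum = 174 mod 256 = 174; odd-index sum = 166 mod 256 = 166 → ae a6.
Outer input = (K'⊕opad) ∥ inner = 12 1e 5c ∥ ae a6.
Outer hash (tag): even-index sum = 276 mod 256 = 20; odd-index sum = 204 mod 256 = 204 → 14 cc.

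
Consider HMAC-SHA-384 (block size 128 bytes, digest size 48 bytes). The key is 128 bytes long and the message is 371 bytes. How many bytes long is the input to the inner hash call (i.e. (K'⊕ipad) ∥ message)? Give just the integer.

499

Key is 128 ≤ 128 bytes, zero-padded: |K'| = 128.
Inner input = (K'⊕ipad) ∥ m → 128 + 371 = 499 bytes.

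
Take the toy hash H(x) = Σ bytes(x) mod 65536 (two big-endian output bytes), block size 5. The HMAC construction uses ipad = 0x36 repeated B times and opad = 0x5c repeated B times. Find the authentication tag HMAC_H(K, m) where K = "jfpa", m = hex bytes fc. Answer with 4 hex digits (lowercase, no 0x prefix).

01b2

Key "jfpa" = 6a 66 70 61 is 4 bytes ≤ B = 5; zero-pad to 5 bytes: K' = 6a 66 70 61 00.
K' ⊕ ipad = 5c 50 46 57 36.  K' ⊕ opad = 36 3a 2c 3d 5c.
Inner input = (K'⊕ipad) ∥ m = 5c 50 46 57 36 ∥ fc.
Inner hash: sum = 92+80+70+87+54+252 = 635 → 02 7b.
Outer input = (K'⊕opad) ∥ inner = 36 3a 2c 3d 5c ∥ 02 7b.
Outer hash (tag): sum = 54+58+44+61+92+2+123 = 434 → 01 b2.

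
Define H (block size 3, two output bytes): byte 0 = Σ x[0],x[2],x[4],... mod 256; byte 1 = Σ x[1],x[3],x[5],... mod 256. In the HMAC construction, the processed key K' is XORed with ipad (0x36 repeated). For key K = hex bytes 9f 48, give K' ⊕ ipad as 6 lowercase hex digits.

Key hex bytes 9f 48 is 2 bytes ≤ B = 3; zero-pad to 3 bytes: K' = 9f 48 00.
XOR each byte with 0x36: 9f⊕36=a9, 48⊕36=7e, 00⊕36=36.

a97e36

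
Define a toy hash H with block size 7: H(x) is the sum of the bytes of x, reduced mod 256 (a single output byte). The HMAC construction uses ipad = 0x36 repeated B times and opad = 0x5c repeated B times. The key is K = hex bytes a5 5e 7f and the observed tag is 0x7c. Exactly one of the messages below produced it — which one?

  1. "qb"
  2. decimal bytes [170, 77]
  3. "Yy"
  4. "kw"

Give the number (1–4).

Key hex bytes a5 5e 7f is 3 bytes ≤ B = 7; zero-pad to 7 bytes: K' = a5 5e 7f 00 00 00 00.
K' ⊕ ipad = 93 68 49 36 36 36 36; K' ⊕ opad = f9 02 23 5c 5c 5c 5c.
m1: inner = H(93 68 49 36 36 36 36 71 62) = ef; tag = H(f9 02 23 5c 5c 5c 5c ef) = 7d
m2: inner = H(93 68 49 36 36 36 36 aa 4d) = 13; tag = H(f9 02 23 5c 5c 5c 5c 13) = a1
m3: inner = H(93 68 49 36 36 36 36 59 79) = ee; tag = H(f9 02 23 5c 5c 5c 5c ee) = 7c ← matches
m4: inner = H(93 68 49 36 36 36 36 6b 77) = fe; tag = H(f9 02 23 5c 5c 5c 5c fe) = 8c

3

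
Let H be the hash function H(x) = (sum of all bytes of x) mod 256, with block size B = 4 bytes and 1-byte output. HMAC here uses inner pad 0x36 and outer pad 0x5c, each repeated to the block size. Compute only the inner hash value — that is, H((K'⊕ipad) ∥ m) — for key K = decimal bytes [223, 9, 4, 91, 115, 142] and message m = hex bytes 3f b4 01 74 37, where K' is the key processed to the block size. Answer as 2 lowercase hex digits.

Key decimal bytes [223, 9, 4, 91, 115, 142] = df 09 04 5b 73 8e is 6 bytes > B = 4, so hash it first: H(key) = 48, then zero-pad to 4 bytes: K' = 48 00 00 00.
K' ⊕ ipad = 7e 36 36 36.
Inner input = 7e 36 36 36 ∥ 3f b4 01 74 37.
Inner hash: sum = 126+54+54+54+63+180+1+116+55 = 703; mod 256 = 191 → bf.

bf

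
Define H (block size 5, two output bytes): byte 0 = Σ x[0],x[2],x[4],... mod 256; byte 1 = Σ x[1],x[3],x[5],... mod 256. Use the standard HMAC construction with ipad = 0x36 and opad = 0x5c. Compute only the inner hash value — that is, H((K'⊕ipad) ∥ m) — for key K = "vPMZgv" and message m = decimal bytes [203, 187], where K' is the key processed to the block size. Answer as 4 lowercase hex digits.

4317

Key "vPMZgv" = 76 50 4d 5a 67 76 is 6 bytes > B = 5, so hash it first: H(key) = 2a 20, then zero-pad to 5 bytes: K' = 2a 20 00 00 00.
K' ⊕ ipad = 1c 16 36 36 36.
Inner input = 1c 16 36 36 36 ∥ cb bb.
Inner hash: even-index sum = 323 mod 256 = 67; odd-index sum = 279 mod 256 = 23 → 43 17.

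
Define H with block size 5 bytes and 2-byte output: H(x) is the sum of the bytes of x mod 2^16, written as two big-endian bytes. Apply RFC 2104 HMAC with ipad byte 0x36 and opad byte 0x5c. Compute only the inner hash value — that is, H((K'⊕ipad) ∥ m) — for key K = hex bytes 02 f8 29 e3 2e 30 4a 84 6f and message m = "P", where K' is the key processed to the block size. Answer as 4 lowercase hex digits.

01be

Key hex bytes 02 f8 29 e3 2e 30 4a 84 6f is 9 bytes > B = 5, so hash it first: H(key) = 03 a1, then zero-pad to 5 bytes: K' = 03 a1 00 00 00.
K' ⊕ ipad = 35 97 36 36 36.
Inner input = 35 97 36 36 36 ∥ 50.
Inner hash: sum = 53+151+54+54+54+80 = 446 → 01 be.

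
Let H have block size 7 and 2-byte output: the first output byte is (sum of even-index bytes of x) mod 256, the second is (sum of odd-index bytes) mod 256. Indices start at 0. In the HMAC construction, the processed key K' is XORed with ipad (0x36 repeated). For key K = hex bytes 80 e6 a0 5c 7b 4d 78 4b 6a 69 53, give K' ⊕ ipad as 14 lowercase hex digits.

Key hex bytes 80 e6 a0 5c 7b 4d 78 4b 6a 69 53 is 11 bytes > B = 7, so hash it first: H(key) = d0 43, then zero-pad to 7 bytes: K' = d0 43 00 00 00 00 00.
XOR each byte with 0x36: d0⊕36=e6, 43⊕36=75, 00⊕36=36, 00⊕36=36, 00⊕36=36, 00⊕36=36, 00⊕36=36.

e6753636363636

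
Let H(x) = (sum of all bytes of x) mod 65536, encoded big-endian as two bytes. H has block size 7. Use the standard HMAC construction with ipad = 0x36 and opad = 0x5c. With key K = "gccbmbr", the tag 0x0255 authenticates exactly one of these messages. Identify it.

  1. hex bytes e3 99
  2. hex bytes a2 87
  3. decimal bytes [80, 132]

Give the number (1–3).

1

Key "gccbmbr" = 67 63 63 62 6d 62 72 is exactly B = 7 bytes: K' = 67 63 63 62 6d 62 72.
K' ⊕ ipad = 51 55 55 54 5b 54 44; K' ⊕ opad = 3b 3f 3f 3e 31 3e 2e.
m1: inner = H(51 55 55 54 5b 54 44 e3 99) = 03 be; tag = H(3b 3f 3f 3e 31 3e 2e 03 be) = 0255 ← matches
m2: inner = H(51 55 55 54 5b 54 44 a2 87) = 03 6b; tag = H(3b 3f 3f 3e 31 3e 2e 03 6b) = 0202
m3: inner = H(51 55 55 54 5b 54 44 50 84) = 03 16; tag = H(3b 3f 3f 3e 31 3e 2e 03 16) = 01ad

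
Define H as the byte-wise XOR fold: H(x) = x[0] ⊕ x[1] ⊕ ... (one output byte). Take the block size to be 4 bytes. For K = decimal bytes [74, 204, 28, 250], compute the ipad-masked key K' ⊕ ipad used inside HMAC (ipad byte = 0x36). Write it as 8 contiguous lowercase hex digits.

7cfa2acc

Key decimal bytes [74, 204, 28, 250] = 4a cc 1c fa is exactly B = 4 bytes: K' = 4a cc 1c fa.
XOR each byte with 0x36: 4a⊕36=7c, cc⊕36=fa, 1c⊕36=2a, fa⊕36=cc.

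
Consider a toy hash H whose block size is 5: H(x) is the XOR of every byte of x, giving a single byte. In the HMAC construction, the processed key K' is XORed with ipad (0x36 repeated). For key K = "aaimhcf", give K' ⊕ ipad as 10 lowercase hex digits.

Key "aaimhcf" = 61 61 69 6d 68 63 66 is 7 bytes > B = 5, so hash it first: H(key) = 69, then zero-pad to 5 bytes: K' = 69 00 00 00 00.
XOR each byte with 0x36: 69⊕36=5f, 00⊕36=36, 00⊕36=36, 00⊕36=36, 00⊕36=36.

5f36363636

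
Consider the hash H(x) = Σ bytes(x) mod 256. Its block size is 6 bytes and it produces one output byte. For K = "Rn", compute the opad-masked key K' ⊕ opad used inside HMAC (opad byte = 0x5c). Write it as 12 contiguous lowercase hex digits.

Key "Rn" = 52 6e is 2 bytes ≤ B = 6; zero-pad to 6 bytes: K' = 52 6e 00 00 00 00.
XOR each byte with 0x5c: 52⊕5c=0e, 6e⊕5c=32, 00⊕5c=5c, 00⊕5c=5c, 00⊕5c=5c, 00⊕5c=5c.

0e325c5c5c5c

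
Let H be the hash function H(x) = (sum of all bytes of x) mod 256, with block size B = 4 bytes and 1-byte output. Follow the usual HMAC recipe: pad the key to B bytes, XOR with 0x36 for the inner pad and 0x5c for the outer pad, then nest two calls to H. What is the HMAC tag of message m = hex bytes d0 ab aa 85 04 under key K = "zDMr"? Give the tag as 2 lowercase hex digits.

Key "zDMr" = 7a 44 4d 72 is exactly B = 4 bytes: K' = 7a 44 4d 72.
K' ⊕ ipad = 4c 72 7b 44.  K' ⊕ opad = 26 18 11 2e.
Inner input = (K'⊕ipad) ∥ m = 4c 72 7b 44 ∥ d0 ab aa 85 04.
Inner hash: sum = 76+114+123+68+208+171+170+133+4 = 1067; mod 256 = 43 → 2b.
Outer input = (K'⊕opad) ∥ inner = 26 18 11 2e ∥ 2b.
Outer hash (tag): sum = 38+24+17+46+43 = 168 → a8.

a8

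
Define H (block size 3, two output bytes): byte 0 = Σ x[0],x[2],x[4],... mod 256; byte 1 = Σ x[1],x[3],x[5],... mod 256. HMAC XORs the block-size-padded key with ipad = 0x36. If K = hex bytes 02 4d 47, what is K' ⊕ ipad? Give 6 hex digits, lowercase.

347b71

Key hex bytes 02 4d 47 is exactly B = 3 bytes: K' = 02 4d 47.
XOR each byte with 0x36: 02⊕36=34, 4d⊕36=7b, 47⊕36=71.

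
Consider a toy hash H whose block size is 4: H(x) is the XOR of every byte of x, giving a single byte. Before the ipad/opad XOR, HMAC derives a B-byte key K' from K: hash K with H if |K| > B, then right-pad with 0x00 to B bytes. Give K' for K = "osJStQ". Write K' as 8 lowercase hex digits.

20000000

|K| = 6 > B = 4, so first hash the key.
H(K): XOR 6f⊕73⊕4a⊕53⊕74⊕51 = 20.
Zero-pad H(K) = 20 to 4 bytes: K' = 20 00 00 00.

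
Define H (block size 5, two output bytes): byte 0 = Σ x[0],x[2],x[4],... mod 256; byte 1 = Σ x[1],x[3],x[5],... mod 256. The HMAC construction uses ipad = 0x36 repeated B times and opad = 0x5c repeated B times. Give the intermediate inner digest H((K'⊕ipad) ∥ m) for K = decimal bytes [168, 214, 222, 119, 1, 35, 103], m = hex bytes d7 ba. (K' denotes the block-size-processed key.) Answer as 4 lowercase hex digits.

fe53

Key decimal bytes [168, 214, 222, 119, 1, 35, 103] = a8 d6 de 77 01 23 67 is 7 bytes > B = 5, so hash it first: H(key) = ee 70, then zero-pad to 5 bytes: K' = ee 70 00 00 00.
K' ⊕ ipad = d8 46 36 36 36.
Inner input = d8 46 36 36 36 ∥ d7 ba.
Inner hash: even-index sum = 510 mod 256 = 254; odd-index sum = 339 mod 256 = 83 → fe 53.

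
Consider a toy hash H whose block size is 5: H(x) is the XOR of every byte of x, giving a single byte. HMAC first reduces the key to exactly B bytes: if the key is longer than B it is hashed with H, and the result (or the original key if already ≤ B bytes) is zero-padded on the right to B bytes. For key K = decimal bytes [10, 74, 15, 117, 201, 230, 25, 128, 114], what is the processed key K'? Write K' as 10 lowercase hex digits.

fe00000000

|K| = 9 > B = 5, so first hash the key.
H(K): XOR 0a⊕4a⊕0f⊕75⊕c9⊕e6⊕19⊕80⊕72 = fe.
Zero-pad H(K) = fe to 5 bytes: K' = fe 00 00 00 00.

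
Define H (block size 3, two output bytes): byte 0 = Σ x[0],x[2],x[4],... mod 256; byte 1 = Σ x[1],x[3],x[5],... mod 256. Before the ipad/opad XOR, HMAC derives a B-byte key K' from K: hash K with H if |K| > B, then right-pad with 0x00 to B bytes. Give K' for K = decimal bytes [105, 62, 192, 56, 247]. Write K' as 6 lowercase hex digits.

207600

|K| = 5 > B = 3, so first hash the key.
H(K): even-index sum = 544 mod 256 = 32; odd-index sum = 118 mod 256 = 118 → 20 76.
Zero-pad H(K) = 20 76 to 3 bytes: K' = 20 76 00.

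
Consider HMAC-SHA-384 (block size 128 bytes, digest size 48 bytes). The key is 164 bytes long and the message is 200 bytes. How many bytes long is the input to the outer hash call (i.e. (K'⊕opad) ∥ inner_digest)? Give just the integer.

176

Key is 164 > 128 bytes, so it is hashed to 48 bytes then zero-padded to 128: |K'| = 128.
Outer input = (K'⊕opad) ∥ H(inner) → 128 + 48 = 176 bytes.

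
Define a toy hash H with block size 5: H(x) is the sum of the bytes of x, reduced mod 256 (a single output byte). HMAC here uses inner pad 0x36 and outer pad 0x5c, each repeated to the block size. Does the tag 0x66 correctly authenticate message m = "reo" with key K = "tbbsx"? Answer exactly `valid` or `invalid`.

Key "tbbsx" = 74 62 62 73 78 is exactly B = 5 bytes: K' = 74 62 62 73 78.
K' ⊕ ipad = 42 54 54 45 4e; K' ⊕ opad = 28 3e 3e 2f 24.
Inner hash: sum = 66+84+84+69+78+114+101+111 = 707; mod 256 = 195 → c3.
Outer hash (recomputed tag): sum = 40+62+62+47+36+195 = 442; mod 256 = 186 → ba.
Recomputed tag = ba; claimed = 66 → mismatch.

invalid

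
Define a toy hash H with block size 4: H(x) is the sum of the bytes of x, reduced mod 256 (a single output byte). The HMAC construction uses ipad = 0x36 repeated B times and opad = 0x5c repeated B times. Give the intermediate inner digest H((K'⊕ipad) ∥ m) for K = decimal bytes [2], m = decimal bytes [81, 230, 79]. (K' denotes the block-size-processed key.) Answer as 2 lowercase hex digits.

Key decimal bytes [2] = 02 is 1 byte ≤ B = 4; zero-pad to 4 bytes: K' = 02 00 00 00.
K' ⊕ ipad = 34 36 36 36.
Inner input = 34 36 36 36 ∥ 51 e6 4f.
Inner hash: sum = 52+54+54+54+81+230+79 = 604; mod 256 = 92 → 5c.

5c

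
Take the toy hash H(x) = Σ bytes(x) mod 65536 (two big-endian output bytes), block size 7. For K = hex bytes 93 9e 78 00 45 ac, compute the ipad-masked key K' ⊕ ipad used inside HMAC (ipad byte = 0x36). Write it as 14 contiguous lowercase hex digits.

Key hex bytes 93 9e 78 00 45 ac is 6 bytes ≤ B = 7; zero-pad to 7 bytes: K' = 93 9e 78 00 45 ac 00.
XOR each byte with 0x36: 93⊕36=a5, 9e⊕36=a8, 78⊕36=4e, 00⊕36=36, 45⊕36=73, ac⊕36=9a, 00⊕36=36.

a5a84e36739a36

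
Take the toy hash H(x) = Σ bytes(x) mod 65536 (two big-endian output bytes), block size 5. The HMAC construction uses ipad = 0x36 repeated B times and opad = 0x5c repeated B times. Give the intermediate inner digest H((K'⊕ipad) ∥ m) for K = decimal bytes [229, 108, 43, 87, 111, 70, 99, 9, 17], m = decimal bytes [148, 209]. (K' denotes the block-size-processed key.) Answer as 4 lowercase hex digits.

Key decimal bytes [229, 108, 43, 87, 111, 70, 99, 9, 17] = e5 6c 2b 57 6f 46 63 09 11 is 9 bytes > B = 5, so hash it first: H(key) = 03 05, then zero-pad to 5 bytes: K' = 03 05 00 00 00.
K' ⊕ ipad = 35 33 36 36 36.
Inner input = 35 33 36 36 36 ∥ 94 d1.
Inner hash: sum = 53+51+54+54+54+148+209 = 623 → 02 6f.

026f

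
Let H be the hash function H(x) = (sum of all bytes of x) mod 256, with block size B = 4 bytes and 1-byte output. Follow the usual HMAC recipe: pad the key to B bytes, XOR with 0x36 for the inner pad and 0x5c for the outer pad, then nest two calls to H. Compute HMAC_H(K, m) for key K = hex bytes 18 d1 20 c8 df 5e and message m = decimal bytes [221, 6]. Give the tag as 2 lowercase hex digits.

23

Key hex bytes 18 d1 20 c8 df 5e is 6 bytes > B = 4, so hash it first: H(key) = 0e, then zero-pad to 4 bytes: K' = 0e 00 00 00.
K' ⊕ ipad = 38 36 36 36.  K' ⊕ opad = 52 5c 5c 5c.
Inner input = (K'⊕ipad) ∥ m = 38 36 36 36 ∥ dd 06.
Inner hash: sum = 56+54+54+54+221+6 = 445; mod 256 = 189 → bd.
Outer input = (K'⊕opad) ∥ inner = 52 5c 5c 5c ∥ bd.
Outer hash (tag): sum = 82+92+92+92+189 = 547; mod 256 = 35 → 23.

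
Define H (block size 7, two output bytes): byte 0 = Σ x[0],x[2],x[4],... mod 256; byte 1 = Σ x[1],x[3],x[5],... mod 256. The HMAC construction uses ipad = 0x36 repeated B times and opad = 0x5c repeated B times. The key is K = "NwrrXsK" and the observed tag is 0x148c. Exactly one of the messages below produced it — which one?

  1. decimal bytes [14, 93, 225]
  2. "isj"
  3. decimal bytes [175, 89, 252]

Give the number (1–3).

1

Key "NwrrXsK" = 4e 77 72 72 58 73 4b is exactly B = 7 bytes: K' = 4e 77 72 72 58 73 4b.
K' ⊕ ipad = 78 41 44 44 6e 45 7d; K' ⊕ opad = 12 2b 2e 2e 04 2f 17.
m1: inner = H(78 41 44 44 6e 45 7d 0e 5d e1) = 04 b9; tag = H(12 2b 2e 2e 04 2f 17 04 b9) = 148c ← matches
m2: inner = H(78 41 44 44 6e 45 7d 69 73 6a) = 1a 9d; tag = H(12 2b 2e 2e 04 2f 17 1a 9d) = f8a2
m3: inner = H(78 41 44 44 6e 45 7d af 59 fc) = 00 75; tag = H(12 2b 2e 2e 04 2f 17 00 75) = d088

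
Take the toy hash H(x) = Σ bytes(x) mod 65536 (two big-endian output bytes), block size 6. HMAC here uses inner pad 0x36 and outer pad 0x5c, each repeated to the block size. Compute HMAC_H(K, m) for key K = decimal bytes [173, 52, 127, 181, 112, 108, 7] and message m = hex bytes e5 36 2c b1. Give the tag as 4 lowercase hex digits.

Key decimal bytes [173, 52, 127, 181, 112, 108, 7] = ad 34 7f b5 70 6c 07 is 7 bytes > B = 6, so hash it first: H(key) = 02 f8, then zero-pad to 6 bytes: K' = 02 f8 00 00 00 00.
K' ⊕ ipad = 34 ce 36 36 36 36.  K' ⊕ opad = 5e a4 5c 5c 5c 5c.
Inner input = (K'⊕ipad) ∥ m = 34 ce 36 36 36 36 ∥ e5 36 2c b1.
Inner hash: sum = 52+206+54+54+54+54+229+54+44+177 = 978 → 03 d2.
Outer input = (K'⊕opad) ∥ inner = 5e a4 5c 5c 5c 5c ∥ 03 d2.
Outer hash (tag): sum = 94+164+92+92+92+92+3+210 = 839 → 03 47.

0347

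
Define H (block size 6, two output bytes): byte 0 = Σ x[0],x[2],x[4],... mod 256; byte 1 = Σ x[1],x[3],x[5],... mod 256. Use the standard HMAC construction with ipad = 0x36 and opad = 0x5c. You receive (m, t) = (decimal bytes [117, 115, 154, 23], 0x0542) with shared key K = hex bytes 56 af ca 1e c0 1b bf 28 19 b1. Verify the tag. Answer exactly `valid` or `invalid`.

Key hex bytes 56 af ca 1e c0 1b bf 28 19 b1 is 10 bytes > B = 6, so hash it first: H(key) = b8 c1, then zero-pad to 6 bytes: K' = b8 c1 00 00 00 00.
K' ⊕ ipad = 8e f7 36 36 36 36; K' ⊕ opad = e4 9d 5c 5c 5c 5c.
Inner hash: even-index sum = 521 mod 256 = 9; odd-index sum = 493 mod 256 = 237 → 09 ed.
Outer hash (recomputed tag): even-index sum = 421 mod 256 = 165; odd-index sum = 578 mod 256 = 66 → a5 42.
Recomputed tag = a542; claimed = 0542 → mismatch.

invalid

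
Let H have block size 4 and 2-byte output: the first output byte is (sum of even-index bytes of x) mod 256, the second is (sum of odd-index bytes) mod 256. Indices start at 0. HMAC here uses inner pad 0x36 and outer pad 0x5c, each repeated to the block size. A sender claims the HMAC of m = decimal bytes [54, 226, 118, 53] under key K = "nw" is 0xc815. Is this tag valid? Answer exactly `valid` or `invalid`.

valid

Key "nw" = 6e 77 is 2 bytes ≤ B = 4; zero-pad to 4 bytes: K' = 6e 77 00 00.
K' ⊕ ipad = 58 41 36 36; K' ⊕ opad = 32 2b 5c 5c.
Inner hash: even-index sum = 314 mod 256 = 58; odd-index sum = 398 mod 256 = 142 → 3a 8e.
Outer hash (recomputed tag): even-index sum = 200 mod 256 = 200; odd-index sum = 277 mod 256 = 21 → c8 15.
Recomputed tag = c815; claimed = c815 → match.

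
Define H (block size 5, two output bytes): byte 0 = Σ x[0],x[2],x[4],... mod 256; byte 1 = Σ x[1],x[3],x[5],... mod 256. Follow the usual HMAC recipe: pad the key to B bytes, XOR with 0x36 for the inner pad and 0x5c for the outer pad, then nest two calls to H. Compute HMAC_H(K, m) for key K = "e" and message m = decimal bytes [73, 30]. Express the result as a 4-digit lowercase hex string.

a695

Key "e" = 65 is 1 byte ≤ B = 5; zero-pad to 5 bytes: K' = 65 00 00 00 00.
K' ⊕ ipad = 53 36 36 36 36.  K' ⊕ opad = 39 5c 5c 5c 5c.
Inner input = (K'⊕ipad) ∥ m = 53 36 36 36 36 ∥ 49 1e.
Inner hash: even-index sum = 221 mod 256 = 221; odd-index sum = 181 mod 256 = 181 → dd b5.
Outer input = (K'⊕opad) ∥ inner = 39 5c 5c 5c 5c ∥ dd b5.
Outer hash (tag): even-index sum = 422 mod 256 = 166; odd-index sum = 405 mod 256 = 149 → a6 95.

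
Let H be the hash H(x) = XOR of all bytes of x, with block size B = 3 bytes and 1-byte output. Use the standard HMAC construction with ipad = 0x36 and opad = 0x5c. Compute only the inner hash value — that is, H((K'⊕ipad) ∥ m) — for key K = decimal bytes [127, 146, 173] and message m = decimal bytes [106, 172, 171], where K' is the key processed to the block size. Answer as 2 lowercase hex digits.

Key decimal bytes [127, 146, 173] = 7f 92 ad is exactly B = 3 bytes: K' = 7f 92 ad.
K' ⊕ ipad = 49 a4 9b.
Inner input = 49 a4 9b ∥ 6a ac ab.
Inner hash: XOR 49⊕a4⊕9b⊕6a⊕ac⊕ab = 1b.

1b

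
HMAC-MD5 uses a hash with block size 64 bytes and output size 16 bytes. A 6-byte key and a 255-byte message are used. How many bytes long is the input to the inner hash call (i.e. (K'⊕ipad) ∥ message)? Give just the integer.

Key is 6 ≤ 64 bytes, zero-padded: |K'| = 64.
Inner input = (K'⊕ipad) ∥ m → 64 + 255 = 319 bytes.

319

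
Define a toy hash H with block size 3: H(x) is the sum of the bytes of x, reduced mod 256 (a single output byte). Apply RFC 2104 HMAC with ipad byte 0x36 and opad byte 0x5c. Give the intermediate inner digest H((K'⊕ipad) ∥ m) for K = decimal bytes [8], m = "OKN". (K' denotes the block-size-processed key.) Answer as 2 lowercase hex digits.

92

Key decimal bytes [8] = 08 is 1 byte ≤ B = 3; zero-pad to 3 bytes: K' = 08 00 00.
K' ⊕ ipad = 3e 36 36.
Inner input = 3e 36 36 ∥ 4f 4b 4e.
Inner hash: sum = 62+54+54+79+75+78 = 402; mod 256 = 146 → 92.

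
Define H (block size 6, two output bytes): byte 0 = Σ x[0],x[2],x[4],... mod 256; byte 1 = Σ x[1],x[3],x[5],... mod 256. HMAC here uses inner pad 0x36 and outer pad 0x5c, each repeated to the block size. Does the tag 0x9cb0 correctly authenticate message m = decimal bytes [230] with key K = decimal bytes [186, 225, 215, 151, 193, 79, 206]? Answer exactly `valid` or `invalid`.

Key decimal bytes [186, 225, 215, 151, 193, 79, 206] = ba e1 d7 97 c1 4f ce is 7 bytes > B = 6, so hash it first: H(key) = 20 c7, then zero-pad to 6 bytes: K' = 20 c7 00 00 00 00.
K' ⊕ ipad = 16 f1 36 36 36 36; K' ⊕ opad = 7c 9b 5c 5c 5c 5c.
Inner hash: even-index sum = 360 mod 256 = 104; odd-index sum = 349 mod 256 = 93 → 68 5d.
Outer hash (recomputed tag): even-index sum = 412 mod 256 = 156; odd-index sum = 432 mod 256 = 176 → 9c b0.
Recomputed tag = 9cb0; claimed = 9cb0 → match.

valid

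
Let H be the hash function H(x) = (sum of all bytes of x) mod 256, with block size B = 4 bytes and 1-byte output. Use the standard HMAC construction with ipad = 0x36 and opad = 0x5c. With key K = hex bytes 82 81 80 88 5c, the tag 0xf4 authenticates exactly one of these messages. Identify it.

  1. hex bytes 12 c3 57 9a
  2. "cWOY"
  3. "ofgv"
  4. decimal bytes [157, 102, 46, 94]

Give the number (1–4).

Key hex bytes 82 81 80 88 5c is 5 bytes > B = 4, so hash it first: H(key) = 67, then zero-pad to 4 bytes: K' = 67 00 00 00.
K' ⊕ ipad = 51 36 36 36; K' ⊕ opad = 3b 5c 5c 5c.
m1: inner = H(51 36 36 36 12 c3 57 9a) = b9; tag = H(3b 5c 5c 5c b9) = 08
m2: inner = H(51 36 36 36 63 57 4f 59) = 55; tag = H(3b 5c 5c 5c 55) = a4
m3: inner = H(51 36 36 36 6f 66 67 76) = a5; tag = H(3b 5c 5c 5c a5) = f4 ← matches
m4: inner = H(51 36 36 36 9d 66 2e 5e) = 82; tag = H(3b 5c 5c 5c 82) = d1

3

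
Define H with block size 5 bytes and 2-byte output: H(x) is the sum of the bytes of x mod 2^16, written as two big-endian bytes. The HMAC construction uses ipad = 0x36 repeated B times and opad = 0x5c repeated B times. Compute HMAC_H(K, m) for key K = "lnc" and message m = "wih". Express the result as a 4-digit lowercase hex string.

Key "lnc" = 6c 6e 63 is 3 bytes ≤ B = 5; zero-pad to 5 bytes: K' = 6c 6e 63 00 00.
K' ⊕ ipad = 5a 58 55 36 36.  K' ⊕ opad = 30 32 3f 5c 5c.
Inner input = (K'⊕ipad) ∥ m = 5a 58 55 36 36 ∥ 77 69 68.
Inner hash: sum = 90+88+85+54+54+119+105+104 = 699 → 02 bb.
Outer input = (K'⊕opad) ∥ inner = 30 32 3f 5c 5c ∥ 02 bb.
Outer hash (tag): sum = 48+50+63+92+92+2+187 = 534 → 02 16.

0216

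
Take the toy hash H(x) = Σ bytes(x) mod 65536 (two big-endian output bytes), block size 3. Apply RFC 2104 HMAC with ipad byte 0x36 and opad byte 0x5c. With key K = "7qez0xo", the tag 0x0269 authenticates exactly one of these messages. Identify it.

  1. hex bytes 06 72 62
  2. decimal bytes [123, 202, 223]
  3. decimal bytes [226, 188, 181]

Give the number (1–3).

1

Key "7qez0xo" = 37 71 65 7a 30 78 6f is 7 bytes > B = 3, so hash it first: H(key) = 02 9e, then zero-pad to 3 bytes: K' = 02 9e 00.
K' ⊕ ipad = 34 a8 36; K' ⊕ opad = 5e c2 5c.
m1: inner = H(34 a8 36 06 72 62) = 01 ec; tag = H(5e c2 5c 01 ec) = 0269 ← matches
m2: inner = H(34 a8 36 7b ca df) = 03 36; tag = H(5e c2 5c 03 36) = 01b5
m3: inner = H(34 a8 36 e2 bc b5) = 03 65; tag = H(5e c2 5c 03 65) = 01e4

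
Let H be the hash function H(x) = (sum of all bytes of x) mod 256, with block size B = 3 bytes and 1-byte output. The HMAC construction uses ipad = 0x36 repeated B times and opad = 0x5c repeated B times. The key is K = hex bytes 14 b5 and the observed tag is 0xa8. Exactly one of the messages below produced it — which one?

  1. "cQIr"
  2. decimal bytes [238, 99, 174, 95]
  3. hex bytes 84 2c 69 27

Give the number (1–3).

3

Key hex bytes 14 b5 is 2 bytes ≤ B = 3; zero-pad to 3 bytes: K' = 14 b5 00.
K' ⊕ ipad = 22 83 36; K' ⊕ opad = 48 e9 5c.
m1: inner = H(22 83 36 63 51 49 72) = 4a; tag = H(48 e9 5c 4a) = d7
m2: inner = H(22 83 36 ee 63 ae 5f) = 39; tag = H(48 e9 5c 39) = c6
m3: inner = H(22 83 36 84 2c 69 27) = 1b; tag = H(48 e9 5c 1b) = a8 ← matches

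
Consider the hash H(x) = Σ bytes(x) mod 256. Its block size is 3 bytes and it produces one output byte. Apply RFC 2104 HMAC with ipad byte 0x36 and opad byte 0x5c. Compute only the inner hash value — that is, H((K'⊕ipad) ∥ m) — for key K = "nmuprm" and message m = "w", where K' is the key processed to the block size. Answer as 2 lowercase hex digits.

8c

Key "nmuprm" = 6e 6d 75 70 72 6d is 6 bytes > B = 3, so hash it first: H(key) = 9f, then zero-pad to 3 bytes: K' = 9f 00 00.
K' ⊕ ipad = a9 36 36.
Inner input = a9 36 36 ∥ 77.
Inner hash: sum = 169+54+54+119 = 396; mod 256 = 140 → 8c.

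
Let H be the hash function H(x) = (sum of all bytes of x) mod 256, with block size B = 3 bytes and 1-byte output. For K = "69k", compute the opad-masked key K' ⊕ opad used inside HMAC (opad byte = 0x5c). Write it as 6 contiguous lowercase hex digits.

Key "69k" = 36 39 6b is exactly B = 3 bytes: K' = 36 39 6b.
XOR each byte with 0x5c: 36⊕5c=6a, 39⊕5c=65, 6b⊕5c=37.

6a6537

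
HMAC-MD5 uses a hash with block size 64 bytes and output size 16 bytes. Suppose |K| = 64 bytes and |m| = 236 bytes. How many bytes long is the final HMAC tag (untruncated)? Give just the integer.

The tag is one MD5 digest: 16 bytes.

16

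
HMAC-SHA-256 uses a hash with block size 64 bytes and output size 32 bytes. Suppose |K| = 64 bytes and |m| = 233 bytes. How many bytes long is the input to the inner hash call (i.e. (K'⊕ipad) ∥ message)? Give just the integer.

297

Key is 64 ≤ 64 bytes, zero-padded: |K'| = 64.
Inner input = (K'⊕ipad) ∥ m → 64 + 233 = 297 bytes.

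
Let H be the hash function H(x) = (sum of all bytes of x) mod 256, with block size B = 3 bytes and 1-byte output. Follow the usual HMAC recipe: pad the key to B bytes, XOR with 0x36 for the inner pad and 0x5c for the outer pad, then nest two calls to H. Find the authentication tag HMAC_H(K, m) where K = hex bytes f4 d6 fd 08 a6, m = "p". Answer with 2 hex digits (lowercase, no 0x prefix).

Key hex bytes f4 d6 fd 08 a6 is 5 bytes > B = 3, so hash it first: H(key) = 75, then zero-pad to 3 bytes: K' = 75 00 00.
K' ⊕ ipad = 43 36 36.  K' ⊕ opad = 29 5c 5c.
Inner input = (K'⊕ipad) ∥ m = 43 36 36 ∥ 70.
Inner hash: sum = 67+54+54+112 = 287; mod 256 = 31 → 1f.
Outer input = (K'⊕opad) ∥ inner = 29 5c 5c ∥ 1f.
Outer hash (tag): sum = 41+92+92+31 = 256; mod 256 = 0 → 00.

00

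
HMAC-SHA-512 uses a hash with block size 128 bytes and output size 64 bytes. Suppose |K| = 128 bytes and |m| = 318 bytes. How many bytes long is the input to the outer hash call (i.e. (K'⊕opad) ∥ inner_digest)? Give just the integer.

Key is 128 ≤ 128 bytes, zero-padded: |K'| = 128.
Outer input = (K'⊕opad) ∥ H(inner) → 128 + 64 = 192 bytes.

192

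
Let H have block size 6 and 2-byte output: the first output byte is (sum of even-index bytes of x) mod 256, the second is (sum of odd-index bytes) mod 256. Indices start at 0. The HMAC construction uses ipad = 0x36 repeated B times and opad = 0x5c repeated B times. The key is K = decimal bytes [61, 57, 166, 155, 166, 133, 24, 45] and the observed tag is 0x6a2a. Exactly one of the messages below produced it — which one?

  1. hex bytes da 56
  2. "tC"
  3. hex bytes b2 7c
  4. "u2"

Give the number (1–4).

Key decimal bytes [61, 57, 166, 155, 166, 133, 24, 45] = 3d 39 a6 9b a6 85 18 2d is 8 bytes > B = 6, so hash it first: H(key) = a1 86, then zero-pad to 6 bytes: K' = a1 86 00 00 00 00.
K' ⊕ ipad = 97 b0 36 36 36 36; K' ⊕ opad = fd da 5c 5c 5c 5c.
m1: inner = H(97 b0 36 36 36 36 da 56) = dd 72; tag = H(fd da 5c 5c 5c 5c dd 72) = 9204
m2: inner = H(97 b0 36 36 36 36 74 43) = 77 5f; tag = H(fd da 5c 5c 5c 5c 77 5f) = 2cf1
m3: inner = H(97 b0 36 36 36 36 b2 7c) = b5 98; tag = H(fd da 5c 5c 5c 5c b5 98) = 6a2a ← matches
m4: inner = H(97 b0 36 36 36 36 75 32) = 78 4e; tag = H(fd da 5c 5c 5c 5c 78 4e) = 2de0

3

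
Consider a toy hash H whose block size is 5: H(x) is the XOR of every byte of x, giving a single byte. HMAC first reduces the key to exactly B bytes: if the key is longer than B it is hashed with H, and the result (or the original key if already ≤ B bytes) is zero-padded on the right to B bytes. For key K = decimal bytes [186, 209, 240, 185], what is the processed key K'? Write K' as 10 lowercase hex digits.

Key decimal bytes [186, 209, 240, 185] = ba d1 f0 b9 is 4 bytes ≤ B = 5; zero-pad to 5 bytes: K' = ba d1 f0 b9 00.

bad1f0b900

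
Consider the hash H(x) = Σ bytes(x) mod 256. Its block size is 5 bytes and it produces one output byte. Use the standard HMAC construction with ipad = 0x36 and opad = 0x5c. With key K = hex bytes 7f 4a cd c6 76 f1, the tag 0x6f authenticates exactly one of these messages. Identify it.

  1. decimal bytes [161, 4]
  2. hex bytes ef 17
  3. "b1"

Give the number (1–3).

3

Key hex bytes 7f 4a cd c6 76 f1 is 6 bytes > B = 5, so hash it first: H(key) = c3, then zero-pad to 5 bytes: K' = c3 00 00 00 00.
K' ⊕ ipad = f5 36 36 36 36; K' ⊕ opad = 9f 5c 5c 5c 5c.
m1: inner = H(f5 36 36 36 36 a1 04) = 72; tag = H(9f 5c 5c 5c 5c 72) = 81
m2: inner = H(f5 36 36 36 36 ef 17) = d3; tag = H(9f 5c 5c 5c 5c d3) = e2
m3: inner = H(f5 36 36 36 36 62 31) = 60; tag = H(9f 5c 5c 5c 5c 60) = 6f ← matches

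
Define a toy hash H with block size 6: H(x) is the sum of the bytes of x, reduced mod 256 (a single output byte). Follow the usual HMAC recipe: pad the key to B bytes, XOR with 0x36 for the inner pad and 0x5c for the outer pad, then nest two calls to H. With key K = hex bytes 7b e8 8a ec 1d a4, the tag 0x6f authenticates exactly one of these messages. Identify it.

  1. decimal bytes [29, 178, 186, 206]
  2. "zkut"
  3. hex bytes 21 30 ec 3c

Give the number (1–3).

Key hex bytes 7b e8 8a ec 1d a4 is exactly B = 6 bytes: K' = 7b e8 8a ec 1d a4.
K' ⊕ ipad = 4d de bc da 2b 92; K' ⊕ opad = 27 b4 d6 b0 41 f8.
m1: inner = H(4d de bc da 2b 92 1d b2 ba ce) = d5; tag = H(27 b4 d6 b0 41 f8 d5) = 6f ← matches
m2: inner = H(4d de bc da 2b 92 7a 6b 75 74) = 4c; tag = H(27 b4 d6 b0 41 f8 4c) = e6
m3: inner = H(4d de bc da 2b 92 21 30 ec 3c) = f7; tag = H(27 b4 d6 b0 41 f8 f7) = 91

1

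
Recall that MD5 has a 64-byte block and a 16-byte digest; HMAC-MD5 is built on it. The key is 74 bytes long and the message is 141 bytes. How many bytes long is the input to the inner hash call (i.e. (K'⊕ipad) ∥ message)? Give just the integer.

205

Key is 74 > 64 bytes, so it is hashed to 16 bytes then zero-padded to 64: |K'| = 64.
Inner input = (K'⊕ipad) ∥ m → 64 + 141 = 205 bytes.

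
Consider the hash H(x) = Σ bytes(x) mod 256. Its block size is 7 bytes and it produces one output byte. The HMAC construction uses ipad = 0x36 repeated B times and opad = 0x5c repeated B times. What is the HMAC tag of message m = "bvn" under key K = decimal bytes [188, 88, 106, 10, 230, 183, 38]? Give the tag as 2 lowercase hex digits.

c6

Key decimal bytes [188, 88, 106, 10, 230, 183, 38] = bc 58 6a 0a e6 b7 26 is exactly B = 7 bytes: K' = bc 58 6a 0a e6 b7 26.
K' ⊕ ipad = 8a 6e 5c 3c d0 81 10.  K' ⊕ opad = e0 04 36 56 ba eb 7a.
Inner input = (K'⊕ipad) ∥ m = 8a 6e 5c 3c d0 81 10 ∥ 62 76 6e.
Inner hash: sum = 138+110+92+60+208+129+16+98+118+110 = 1079; mod 256 = 55 → 37.
Outer input = (K'⊕opad) ∥ inner = e0 04 36 56 ba eb 7a ∥ 37.
Outer hash (tag): sum = 224+4+54+86+186+235+122+55 = 966; mod 256 = 198 → c6.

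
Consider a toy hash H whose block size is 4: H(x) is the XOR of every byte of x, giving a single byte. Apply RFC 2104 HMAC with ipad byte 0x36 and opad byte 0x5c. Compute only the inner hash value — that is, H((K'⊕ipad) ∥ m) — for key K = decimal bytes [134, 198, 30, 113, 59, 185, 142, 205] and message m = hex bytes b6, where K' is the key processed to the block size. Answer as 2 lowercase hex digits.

Key decimal bytes [134, 198, 30, 113, 59, 185, 142, 205] = 86 c6 1e 71 3b b9 8e cd is 8 bytes > B = 4, so hash it first: H(key) = ee, then zero-pad to 4 bytes: K' = ee 00 00 00.
K' ⊕ ipad = d8 36 36 36.
Inner input = d8 36 36 36 ∥ b6.
Inner hash: XOR d8⊕36⊕36⊕36⊕b6 = 58.

58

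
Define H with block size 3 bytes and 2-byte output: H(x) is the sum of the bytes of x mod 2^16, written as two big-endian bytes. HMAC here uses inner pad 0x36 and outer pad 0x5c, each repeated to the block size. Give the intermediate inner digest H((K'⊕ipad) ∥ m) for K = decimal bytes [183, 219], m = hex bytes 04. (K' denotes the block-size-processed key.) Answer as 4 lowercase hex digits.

Key decimal bytes [183, 219] = b7 db is 2 bytes ≤ B = 3; zero-pad to 3 bytes: K' = b7 db 00.
K' ⊕ ipad = 81 ed 36.
Inner input = 81 ed 36 ∥ 04.
Inner hash: sum = 129+237+54+4 = 424 → 01 a8.

01a8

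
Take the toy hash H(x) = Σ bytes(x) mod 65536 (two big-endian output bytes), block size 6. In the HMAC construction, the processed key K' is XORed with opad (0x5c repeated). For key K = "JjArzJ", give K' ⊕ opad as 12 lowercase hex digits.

16361d2e2616

Key "JjArzJ" = 4a 6a 41 72 7a 4a is exactly B = 6 bytes: K' = 4a 6a 41 72 7a 4a.
XOR each byte with 0x5c: 4a⊕5c=16, 6a⊕5c=36, 41⊕5c=1d, 72⊕5c=2e, 7a⊕5c=26, 4a⊕5c=16.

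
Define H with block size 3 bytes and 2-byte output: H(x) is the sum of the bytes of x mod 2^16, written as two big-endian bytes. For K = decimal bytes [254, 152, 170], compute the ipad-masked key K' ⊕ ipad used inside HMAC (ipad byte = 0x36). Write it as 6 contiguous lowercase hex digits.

c8ae9c

Key decimal bytes [254, 152, 170] = fe 98 aa is exactly B = 3 bytes: K' = fe 98 aa.
XOR each byte with 0x36: fe⊕36=c8, 98⊕36=ae, aa⊕36=9c.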